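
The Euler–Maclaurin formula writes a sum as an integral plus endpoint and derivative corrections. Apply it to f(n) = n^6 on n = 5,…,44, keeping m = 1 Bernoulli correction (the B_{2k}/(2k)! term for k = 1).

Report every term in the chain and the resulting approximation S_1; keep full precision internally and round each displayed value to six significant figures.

∫_5^44 x^6 dx evaluates to 4.56111e+10.
Boundary: ½(f(5) + f(44)) = ½(15625.0 + 7.25631e+09) = 3.62816e+09.
Running total after boundary: 4.92393e+10.
Correction k=1: B_{2}/2! · (f^{(1)}(44) − f^{(1)}(5)) = 1/12 · (9.89497e+08 − 18750.0) = 8.24565e+07.

S_1 ≈ 4.93217e+10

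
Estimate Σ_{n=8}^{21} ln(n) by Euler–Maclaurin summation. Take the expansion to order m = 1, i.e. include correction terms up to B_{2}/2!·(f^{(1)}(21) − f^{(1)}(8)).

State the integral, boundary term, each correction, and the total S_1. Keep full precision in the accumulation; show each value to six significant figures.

Integral: ∫_8^21 ln(x) dx = 34.2994.
Boundary: ½(f(8) + f(21)) = ½(2.07944 + 3.04452) = 2.56198.
So far: 36.8614.
k=1: B_{2}/(2)! × [f^{(1)}(21) − f^{(1)}(8)] = 1/12 × (0.0476190 − 0.125000) = -0.00644841.

S_1 ≈ 36.8550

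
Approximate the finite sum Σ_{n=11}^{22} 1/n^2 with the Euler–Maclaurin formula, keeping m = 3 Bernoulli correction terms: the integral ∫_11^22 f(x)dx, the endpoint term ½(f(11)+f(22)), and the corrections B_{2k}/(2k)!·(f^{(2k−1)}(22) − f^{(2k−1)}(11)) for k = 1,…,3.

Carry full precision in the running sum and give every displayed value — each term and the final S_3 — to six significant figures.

The integral term ∫_11^22 1/x^2 dx = 0.0454545.
Endpoint term: (f(11) + f(22))/2 = (0.00826446 + 0.00206612)/2 = 0.00516529.
So far: 0.0506198.
Order-1 term: 1/12 · (-0.000187829 − (-0.00150263)) = 0.000109567.
Running total after k=1: 0.0507294.
Order-2 term: −1/720 · (-4.65691e-06 − (-0.000149021)) = -2.00506e-07.
Running total after k=2: 0.0507292.
Order-3 term: 1/30240 · (-2.88651e-07 − (-3.69474e-05)) = 1.21226e-09.

S_3 ≈ 0.0507292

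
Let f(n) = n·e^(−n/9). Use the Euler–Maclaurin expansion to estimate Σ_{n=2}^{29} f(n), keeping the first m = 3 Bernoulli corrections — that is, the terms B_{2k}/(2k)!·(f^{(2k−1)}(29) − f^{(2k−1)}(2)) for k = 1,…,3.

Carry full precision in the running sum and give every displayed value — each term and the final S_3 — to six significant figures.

S_3 ≈ 66.9583

∫_2^29 x·e^(−x/9) dx evaluates to 65.6387.
½[f(2) + f(29)] = ½[1.60147 + 1.15612] = 1.37880.
So far: 67.0175.
k=1: B_{2}/(2)! × [f^{(1)}(29) − f^{(1)}(2)] = 1/12 × (-0.0885919 − 0.622796) = -0.0592823.
After k=1: 66.9582.
k=2: B_{4}/(4)! × [f^{(3)}(29) − f^{(3)}(2)] = −1/720 × (-0.000109373 − 0.0274601) = 3.82910e-05.
After k=2: 66.9583.
k=3: B_{6}/(6)! × [f^{(5)}(29) − f^{(5)}(2)] = 1/30240 × (1.08022e-05 − 0.000583104) = -1.89253e-08.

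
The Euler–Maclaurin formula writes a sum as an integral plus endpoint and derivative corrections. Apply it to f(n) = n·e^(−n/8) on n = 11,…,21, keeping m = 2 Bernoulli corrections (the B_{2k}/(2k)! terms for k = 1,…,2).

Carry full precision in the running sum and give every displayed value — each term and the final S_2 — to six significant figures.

S_2 ≈ 23.7749

The integral term ∫_11^21 x·e^(−x/8) dx = 21.6256.
½[f(11) + f(21)] = ½[2.78124 + 1.52123] = 2.15124.
So far: 23.7768.
k=1: B_{2}/(2)! × [f^{(1)}(21) − f^{(1)}(11)] = 1/12 × (-0.117715 − (-0.0948148)) = -0.00190831.
Partial sum through k=1: 23.7749.
k=2: B_{4}/(4)! × [f^{(3)}(21) − f^{(3)}(11)] = −1/720 × (0.000424452 − 0.00641976) = 8.32681e-06.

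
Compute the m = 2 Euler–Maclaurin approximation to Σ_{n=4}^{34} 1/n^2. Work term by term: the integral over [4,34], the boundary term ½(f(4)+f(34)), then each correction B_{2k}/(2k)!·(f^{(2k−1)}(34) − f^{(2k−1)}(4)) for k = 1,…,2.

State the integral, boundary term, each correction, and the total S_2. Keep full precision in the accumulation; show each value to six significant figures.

Integral: ∫_4^34 1/x^2 dx = 0.220588.
½[f(4) + f(34)] = ½[0.0625000 + 0.000865052] = 0.0316825.
Running total after boundary: 0.252271.
Order-1 term: 1/12 · (-5.08854e-05 − (-0.0312500)) = 0.00259993.
Running total after k=1: 0.254871.
Order-2 term: −1/720 · (-5.28222e-07 − (-0.0234375)) = -3.25513e-05.

S_2 ≈ 0.254838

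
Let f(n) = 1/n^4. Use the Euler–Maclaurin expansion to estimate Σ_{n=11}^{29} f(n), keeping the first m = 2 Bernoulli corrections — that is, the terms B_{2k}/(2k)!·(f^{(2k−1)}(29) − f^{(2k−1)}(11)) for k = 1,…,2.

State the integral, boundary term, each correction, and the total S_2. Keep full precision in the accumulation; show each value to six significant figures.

S_2 ≈ 0.000273673

Integral: ∫_11^29 1/x^4 dx = 0.000236771.
Boundary: ½(f(11) + f(29)) = ½(6.83013e-05 + 1.41387e-06) = 3.48576e-05.
So far: 0.000271629.
Order-1 term: 1/12 · (-1.95016e-07 − (-2.48369e-05)) = 2.05349e-06.
After k=1: 0.000273682.
Order-2 term: −1/720 · (-6.95657e-09 − (-6.15790e-06)) = -8.54297e-09.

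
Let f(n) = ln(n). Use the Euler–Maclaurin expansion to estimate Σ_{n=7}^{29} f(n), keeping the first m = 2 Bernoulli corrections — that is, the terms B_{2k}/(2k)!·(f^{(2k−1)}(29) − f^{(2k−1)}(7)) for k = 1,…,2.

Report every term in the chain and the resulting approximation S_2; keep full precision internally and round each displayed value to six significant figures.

S_2 ≈ 64.6778

∫_7^29 ln(x) dx evaluates to 62.0302.
½[f(7) + f(29)] = ½[1.94591 + 3.36730] = 2.65660.
Running total after boundary: 64.6868.
Order-1 term: 1/12 · (0.0344828 − 0.142857) = -0.00903120.
Running total after k=1: 64.6778.
Order-2 term: −1/720 · (8.20042e-05 − 0.00583090) = 7.98458e-06.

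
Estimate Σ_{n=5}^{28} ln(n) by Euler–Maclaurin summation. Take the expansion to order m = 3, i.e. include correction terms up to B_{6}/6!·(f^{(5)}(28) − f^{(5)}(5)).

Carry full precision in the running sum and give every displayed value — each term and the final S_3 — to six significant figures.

∫_5^28 ln(x) dx evaluates to 62.2545.
Boundary: ½(f(5) + f(28)) = ½(1.60944 + 3.33220) = 2.47082.
So far: 64.7254.
Order-1 term: 1/12 · (0.0357143 − 0.200000) = -0.0136905.
Running total after k=1: 64.7117.
Order-2 term: −1/720 · (9.11079e-05 − 0.0160000) = 2.20957e-05.
Running total after k=2: 64.7117.
Order-3 term: 1/30240 · (1.39451e-06 − 0.00768000) = -2.53922e-07.

S_3 ≈ 64.7117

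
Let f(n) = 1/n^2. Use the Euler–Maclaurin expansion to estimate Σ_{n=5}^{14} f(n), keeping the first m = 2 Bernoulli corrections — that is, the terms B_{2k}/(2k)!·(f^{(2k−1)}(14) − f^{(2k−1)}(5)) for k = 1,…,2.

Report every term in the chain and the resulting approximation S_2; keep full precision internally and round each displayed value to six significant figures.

∫_5^14 1/x^2 dx evaluates to 0.128571.
½[f(5) + f(14)] = ½[0.0400000 + 0.00510204] = 0.0225510.
So far: 0.151122.
Order-1 term: 1/12 · (-0.000728863 − (-0.0160000)) = 0.00127259.
After k=1: 0.152395.
Order-2 term: −1/720 · (-4.46243e-05 − (-0.00768000)) = -1.06047e-05.

S_2 ≈ 0.152384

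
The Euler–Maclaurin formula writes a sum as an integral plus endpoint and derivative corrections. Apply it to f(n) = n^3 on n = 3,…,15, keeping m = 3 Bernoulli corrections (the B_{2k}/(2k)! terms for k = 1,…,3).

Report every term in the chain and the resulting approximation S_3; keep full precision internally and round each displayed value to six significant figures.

S_3 ≈ 14391.0

Integral: ∫_3^15 x^3 dx = 12636.0.
Boundary: ½(f(3) + f(15)) = ½(27.0000 + 3375.00) = 1701.00.
So far: 14337.0.
Correction k=1: B_{2}/2! · (f^{(1)}(15) − f^{(1)}(3)) = 1/12 · (675.000 − 27.0000) = 54.0000.
Partial sum through k=1: 14391.0.
Correction k=2: B_{4}/4! · (f^{(3)}(15) − f^{(3)}(3)) = −1/720 · (6.00000 − 6.00000) = 0.00000.
Partial sum through k=2: 14391.0.
Correction k=3: B_{6}/6! · (f^{(5)}(15) − f^{(5)}(3)) = 1/30240 · (0.00000 − 0.00000) = 0.00000.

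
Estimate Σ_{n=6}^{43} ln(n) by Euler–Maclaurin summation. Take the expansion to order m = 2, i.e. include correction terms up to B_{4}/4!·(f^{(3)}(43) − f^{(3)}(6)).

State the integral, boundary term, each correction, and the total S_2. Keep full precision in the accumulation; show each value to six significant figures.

S_2 ≈ 116.746

∫_6^43 ln(x) dx evaluates to 113.981.
½[f(6) + f(43)] = ½[1.79176 + 3.76120] = 2.77648.
Running total after boundary: 116.758.
Order-1 term: 1/12 · (0.0232558 − 0.166667) = -0.0119509.
Partial sum through k=1: 116.746.
Order-2 term: −1/720 · (2.51550e-05 − 0.00925926) = 1.28251e-05.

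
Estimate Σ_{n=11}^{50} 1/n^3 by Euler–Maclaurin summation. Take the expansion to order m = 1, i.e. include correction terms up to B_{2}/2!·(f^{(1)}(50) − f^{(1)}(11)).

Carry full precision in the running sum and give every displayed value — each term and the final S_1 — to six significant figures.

∫_11^50 1/x^3 dx evaluates to 0.00393223.
Endpoint term: (f(11) + f(50))/2 = (0.000751315 + 8.00000e-06)/2 = 0.000379657.
Running total after boundary: 0.00431189.
Correction k=1: B_{2}/2! · (f^{(1)}(50) − f^{(1)}(11)) = 1/12 · (-4.80000e-07 − (-0.000204904)) = 1.70353e-05.

S_1 ≈ 0.00432892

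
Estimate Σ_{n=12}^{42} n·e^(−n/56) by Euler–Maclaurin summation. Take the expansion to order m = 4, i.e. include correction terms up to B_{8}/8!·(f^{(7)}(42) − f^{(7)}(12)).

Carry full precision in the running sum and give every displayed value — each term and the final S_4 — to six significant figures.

S_4 ≈ 495.876

∫_12^42 x·e^(−x/56) dx evaluates to 481.157.
½[f(12) + f(42)] = ½[9.68541 + 19.8394] = 14.7624.
Integral + boundary = 495.919.
Order-1 term: 1/12 · (0.118092 − 0.634164) = -0.0430060.
Running total after k=1: 495.876.
Order-2 term: −1/720 · (0.000338911 − 0.000716964) = 5.25074e-07.
Running total after k=2: 495.876.
Order-3 term: 1/30240 · (2.04134e-07 − 3.92764e-07) = -6.23775e-12.
Running total after k=3: 495.876.
Order-4 term: −1/1209600 · (9.57262e-11 − 1.77584e-10) = 6.76736e-17.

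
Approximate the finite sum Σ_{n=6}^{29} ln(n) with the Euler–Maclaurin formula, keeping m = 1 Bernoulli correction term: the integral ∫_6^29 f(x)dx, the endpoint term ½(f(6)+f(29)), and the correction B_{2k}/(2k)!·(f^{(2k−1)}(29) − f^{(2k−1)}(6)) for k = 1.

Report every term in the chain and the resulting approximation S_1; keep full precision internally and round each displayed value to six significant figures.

S_1 ≈ 66.4695

∫_6^29 ln(x) dx evaluates to 63.9010.
½[f(6) + f(29)] = ½[1.79176 + 3.36730] = 2.57953.
Running total after boundary: 66.4805.
Correction k=1: B_{2}/2! · (f^{(1)}(29) − f^{(1)}(6)) = 1/12 · (0.0344828 − 0.166667) = -0.0110153.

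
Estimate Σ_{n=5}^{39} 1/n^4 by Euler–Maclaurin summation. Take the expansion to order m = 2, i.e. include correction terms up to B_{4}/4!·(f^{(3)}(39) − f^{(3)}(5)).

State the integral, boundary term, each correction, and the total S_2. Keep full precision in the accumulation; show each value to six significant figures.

S_2 ≈ 0.00356579

The integral term ∫_5^39 1/x^4 dx = 0.00266105.
½[f(5) + f(39)] = ½[0.00160000 + 4.32257e-07] = 0.000800216.
Integral + boundary = 0.00346126.
k=1: B_{2}/(2)! × [f^{(1)}(39) − f^{(1)}(5)] = 1/12 × (-4.43340e-08 − (-0.00128000)) = 0.000106663.
Partial sum through k=1: 0.00356793.
k=2: B_{4}/(4)! × [f^{(3)}(39) − f^{(3)}(5)] = −1/720 × (-8.74438e-10 − (-0.00153600)) = -2.13333e-06.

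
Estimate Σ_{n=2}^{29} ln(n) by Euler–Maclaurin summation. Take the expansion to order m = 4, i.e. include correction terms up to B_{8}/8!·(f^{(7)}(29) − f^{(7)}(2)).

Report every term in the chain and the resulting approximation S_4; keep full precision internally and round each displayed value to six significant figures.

Integral: ∫_2^29 ln(x) dx = 69.2653.
Endpoint term: (f(2) + f(29))/2 = (0.693147 + 3.36730)/2 = 2.03022.
Running total after boundary: 71.2955.
Order-1 term: 1/12 · (0.0344828 − 0.500000) = -0.0387931.
Running total after k=1: 71.2567.
Order-2 term: −1/720 · (8.20042e-05 − 0.250000) = 0.000347108.
Running total after k=2: 71.2571.
Order-3 term: 1/30240 · (1.17010e-06 − 0.750000) = -2.48015e-05.
Running total after k=3: 71.2570.
Order-4 term: −1/1209600 · (4.17394e-08 − 5.62500) = 4.65030e-06.

S_4 ≈ 71.2570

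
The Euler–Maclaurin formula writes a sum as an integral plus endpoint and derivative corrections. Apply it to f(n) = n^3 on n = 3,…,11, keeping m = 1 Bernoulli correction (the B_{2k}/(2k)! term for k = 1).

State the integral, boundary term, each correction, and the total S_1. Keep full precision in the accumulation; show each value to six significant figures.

Integral: ∫_3^11 x^3 dx = 3640.00.
Boundary: ½(f(3) + f(11)) = ½(27.0000 + 1331.00) = 679.000.
Running total after boundary: 4319.00.
Order-1 term: 1/12 · (363.000 − 27.0000) = 28.0000.

S_1 ≈ 4347.00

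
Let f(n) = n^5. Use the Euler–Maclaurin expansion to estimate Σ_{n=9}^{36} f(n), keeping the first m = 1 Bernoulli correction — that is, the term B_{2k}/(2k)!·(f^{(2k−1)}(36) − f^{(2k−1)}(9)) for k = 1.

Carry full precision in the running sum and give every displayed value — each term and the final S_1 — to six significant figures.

S_1 ≈ 3.93668e+08

Integral: ∫_9^36 x^5 dx = 3.62708e+08.
Boundary: ½(f(9) + f(36)) = ½(59049.0 + 6.04662e+07) = 3.02626e+07.
Integral + boundary = 3.92971e+08.
Order-1 term: 1/12 · (8.39808e+06 − 32805.0) = 697106.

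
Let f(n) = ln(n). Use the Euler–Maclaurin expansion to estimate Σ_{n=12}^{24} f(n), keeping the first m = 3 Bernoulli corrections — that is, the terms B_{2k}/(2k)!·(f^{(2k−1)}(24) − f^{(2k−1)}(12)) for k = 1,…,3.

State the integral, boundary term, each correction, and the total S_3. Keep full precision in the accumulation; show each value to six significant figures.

Integral: ∫_12^24 ln(x) dx = 34.4544.
½[f(12) + f(24)] = ½[2.48491 + 3.17805] = 2.83148.
Integral + boundary = 37.2859.
Correction k=1: B_{2}/2! · (f^{(1)}(24) − f^{(1)}(12)) = 1/12 · (0.0416667 − 0.0833333) = -0.00347222.
After k=1: 37.2824.
Correction k=2: B_{4}/4! · (f^{(3)}(24) − f^{(3)}(12)) = −1/720 · (0.000144676 − 0.00115741) = 1.40657e-06.
After k=2: 37.2824.
Correction k=3: B_{6}/6! · (f^{(5)}(24) − f^{(5)}(12)) = 1/30240 · (3.01408e-06 − 9.64506e-05) = -3.08983e-09.

S_3 ≈ 37.2824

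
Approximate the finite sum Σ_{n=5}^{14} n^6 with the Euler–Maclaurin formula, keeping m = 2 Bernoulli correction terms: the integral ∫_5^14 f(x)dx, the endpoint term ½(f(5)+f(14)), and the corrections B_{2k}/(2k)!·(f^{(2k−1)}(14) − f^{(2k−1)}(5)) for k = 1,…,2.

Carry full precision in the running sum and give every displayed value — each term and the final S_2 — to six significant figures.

S_2 ≈ 1.90874e+07

The integral term ∫_5^14 x^6 dx = 1.50479e+07.
Endpoint term: (f(5) + f(14))/2 = (15625.0 + 7.52954e+06)/2 = 3.77258e+06.
Running total after boundary: 1.88205e+07.
Order-1 term: 1/12 · (3.22694e+06 − 18750.0) = 267350.
Partial sum through k=1: 1.90878e+07.
Order-2 term: −1/720 · (329280 − 15000.0) = -436.500.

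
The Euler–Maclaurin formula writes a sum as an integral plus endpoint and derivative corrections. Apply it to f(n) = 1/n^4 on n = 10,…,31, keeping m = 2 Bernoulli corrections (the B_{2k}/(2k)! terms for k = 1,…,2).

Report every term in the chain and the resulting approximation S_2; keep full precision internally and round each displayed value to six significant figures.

S_2 ≈ 0.000375991

Integral: ∫_10^31 1/x^4 dx = 0.000322144.
½[f(10) + f(31)] = ½[0.000100000 + 1.08281e-06] = 5.05414e-05.
Running total after boundary: 0.000372686.
k=1: B_{2}/(2)! × [f^{(1)}(31) − f^{(1)}(10)] = 1/12 × (-1.39718e-07 − (-4.00000e-05)) = 3.32169e-06.
Partial sum through k=1: 0.000376007.
k=2: B_{4}/(4)! × [f^{(3)}(31) − f^{(3)}(10)] = −1/720 × (-4.36164e-09 − (-1.20000e-05)) = -1.66606e-08.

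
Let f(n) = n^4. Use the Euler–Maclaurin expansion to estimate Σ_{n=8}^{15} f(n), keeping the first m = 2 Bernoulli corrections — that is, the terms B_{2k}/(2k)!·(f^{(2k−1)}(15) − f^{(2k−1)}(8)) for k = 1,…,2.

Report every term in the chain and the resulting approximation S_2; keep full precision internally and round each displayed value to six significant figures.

The integral term ∫_8^15 x^4 dx = 145321.
Endpoint term: (f(8) + f(15))/2 = (4096.00 + 50625.0)/2 = 27360.5.
Integral + boundary = 172682.
k=1: B_{2}/(2)! × [f^{(1)}(15) − f^{(1)}(8)] = 1/12 × (13500.0 − 2048.00) = 954.333.
Running total after k=1: 173636.
k=2: B_{4}/(4)! × [f^{(3)}(15) − f^{(3)}(8)] = −1/720 × (360.000 − 192.000) = -0.233333.

S_2 ≈ 173636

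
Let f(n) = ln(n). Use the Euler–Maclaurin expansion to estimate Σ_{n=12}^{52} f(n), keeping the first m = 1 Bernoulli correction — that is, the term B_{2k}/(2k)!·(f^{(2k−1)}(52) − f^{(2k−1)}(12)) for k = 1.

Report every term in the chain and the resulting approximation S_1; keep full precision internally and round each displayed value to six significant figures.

S_1 ≈ 138.859

The integral term ∫_12^52 ln(x) dx = 135.646.
½[f(12) + f(52)] = ½[2.48491 + 3.95124] = 3.21808.
Integral + boundary = 138.864.
Order-1 term: 1/12 · (0.0192308 − 0.0833333) = -0.00534188.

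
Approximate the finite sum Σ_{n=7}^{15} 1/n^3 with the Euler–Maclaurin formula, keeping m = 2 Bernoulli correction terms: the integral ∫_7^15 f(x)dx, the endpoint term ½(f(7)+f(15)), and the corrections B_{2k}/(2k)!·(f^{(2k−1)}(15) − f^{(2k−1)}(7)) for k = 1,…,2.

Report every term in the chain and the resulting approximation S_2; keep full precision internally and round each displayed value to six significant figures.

∫_7^15 1/x^3 dx evaluates to 0.00798186.
½[f(7) + f(15)] = ½[0.00291545 + 0.000296296] = 0.00160587.
Running total after boundary: 0.00958773.
Order-1 term: 1/12 · (-5.92593e-05 − (-0.00124948)) = 9.91850e-05.
After k=1: 0.00968692.
Order-2 term: −1/720 · (-5.26749e-06 − (-0.000509992)) = -7.01006e-07.

S_2 ≈ 0.00968622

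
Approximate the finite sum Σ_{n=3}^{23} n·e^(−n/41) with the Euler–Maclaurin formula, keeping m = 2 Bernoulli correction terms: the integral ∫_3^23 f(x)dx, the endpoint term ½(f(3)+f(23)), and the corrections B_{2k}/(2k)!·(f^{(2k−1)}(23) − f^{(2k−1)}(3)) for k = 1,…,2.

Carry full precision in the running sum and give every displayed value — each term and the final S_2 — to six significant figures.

The integral term ∫_3^23 x·e^(−x/41) dx = 179.323.
½[f(3) + f(23)] = ½[2.78833 + 13.1250] = 7.95666.
So far: 187.279.
Correction k=1: B_{2}/2! · (f^{(1)}(23) − f^{(1)}(3)) = 1/12 · (0.250530 − 0.861434) = -0.0509087.
After k=1: 187.228.
Correction k=2: B_{4}/4! · (f^{(3)}(23) − f^{(3)}(3)) = −1/720 · (0.000827980 − 0.00161827) = 1.09763e-06.

S_2 ≈ 187.228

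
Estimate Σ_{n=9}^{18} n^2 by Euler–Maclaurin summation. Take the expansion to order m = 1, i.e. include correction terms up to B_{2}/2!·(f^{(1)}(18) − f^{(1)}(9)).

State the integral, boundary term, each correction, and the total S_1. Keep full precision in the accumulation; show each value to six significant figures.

S_1 ≈ 1905.00

Integral: ∫_9^18 x^2 dx = 1701.00.
Boundary: ½(f(9) + f(18)) = ½(81.0000 + 324.000) = 202.500.
Integral + boundary = 1903.50.
k=1: B_{2}/(2)! × [f^{(1)}(18) − f^{(1)}(9)] = 1/12 × (36.0000 − 18.0000) = 1.50000.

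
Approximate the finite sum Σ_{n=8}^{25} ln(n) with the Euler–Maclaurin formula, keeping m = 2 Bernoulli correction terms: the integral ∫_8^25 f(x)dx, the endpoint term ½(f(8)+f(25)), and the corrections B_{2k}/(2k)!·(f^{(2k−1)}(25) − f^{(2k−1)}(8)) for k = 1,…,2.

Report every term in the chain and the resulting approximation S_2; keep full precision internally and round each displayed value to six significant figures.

S_2 ≈ 49.4784

Integral: ∫_8^25 ln(x) dx = 46.8364.
Boundary: ½(f(8) + f(25)) = ½(2.07944 + 3.21888) = 2.64916.
Running total after boundary: 49.4855.
Correction k=1: B_{2}/2! · (f^{(1)}(25) − f^{(1)}(8)) = 1/12 · (0.0400000 − 0.125000) = -0.00708333.
After k=1: 49.4784.
Correction k=2: B_{4}/4! · (f^{(3)}(25) − f^{(3)}(8)) = −1/720 · (0.000128000 − 0.00390625) = 5.24757e-06.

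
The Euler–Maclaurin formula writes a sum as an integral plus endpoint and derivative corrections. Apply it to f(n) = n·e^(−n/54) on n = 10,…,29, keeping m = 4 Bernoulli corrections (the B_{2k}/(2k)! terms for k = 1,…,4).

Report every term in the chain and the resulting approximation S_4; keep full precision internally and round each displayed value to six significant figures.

∫_10^29 x·e^(−x/54) dx evaluates to 252.137.
Endpoint term: (f(10) + f(29))/2 = (8.30950 + 16.9498)/2 = 12.6297.
Running total after boundary: 264.766.
Order-1 term: 1/12 · (0.270591 − 0.677071) = -0.0338733.
Partial sum through k=1: 264.732.
Order-2 term: −1/720 · (0.000493672 − 0.000802116) = 4.28396e-07.
Partial sum through k=2: 264.732.
Order-3 term: 1/30240 · (3.06772e-07 − 4.70522e-07) = -5.41500e-12.
Partial sum through k=3: 264.732.
Order-4 term: −1/1209600 · (1.52348e-10 − 2.28384e-10) = 6.28608e-17.

S_4 ≈ 264.732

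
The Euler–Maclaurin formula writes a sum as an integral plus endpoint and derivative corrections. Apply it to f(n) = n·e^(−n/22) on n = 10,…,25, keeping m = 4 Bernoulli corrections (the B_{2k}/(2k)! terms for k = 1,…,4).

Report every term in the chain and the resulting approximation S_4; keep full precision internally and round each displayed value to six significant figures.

S_4 ≈ 122.110

The integral term ∫_10^25 x·e^(−x/22) dx = 114.957.
½[f(10) + f(25)] = ½[6.34736 + 8.02460] = 7.18598.
So far: 122.143.
Order-1 term: 1/12 · (-0.0437706 − 0.346220) = -0.0324992.
Running total after k=1: 122.110.
Order-2 term: −1/720 · (0.00123595 − 0.00333821) = 2.91981e-06.
Running total after k=2: 122.110.
Order-3 term: 1/30240 · (5.29406e-06 − 1.23163e-05) = -2.32217e-10.
Running total after k=3: 122.110.
Order-4 term: −1/1209600 · (1.66002e-08 − 3.66435e-08) = 1.65702e-14.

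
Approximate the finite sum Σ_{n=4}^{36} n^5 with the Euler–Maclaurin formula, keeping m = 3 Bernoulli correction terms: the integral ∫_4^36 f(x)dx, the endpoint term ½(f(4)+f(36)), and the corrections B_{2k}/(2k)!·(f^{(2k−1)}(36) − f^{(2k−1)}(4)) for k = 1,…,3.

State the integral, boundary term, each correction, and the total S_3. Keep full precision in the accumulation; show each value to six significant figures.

S_3 ≈ 3.93730e+08

Integral: ∫_4^36 x^5 dx = 3.62796e+08.
½[f(4) + f(36)] = ½[1024.00 + 6.04662e+07] = 3.02336e+07.
Integral + boundary = 3.93030e+08.
k=1: B_{2}/(2)! × [f^{(1)}(36) − f^{(1)}(4)] = 1/12 × (8.39808e+06 − 1280.00) = 699733.
Running total after k=1: 3.93730e+08.
k=2: B_{4}/(4)! × [f^{(3)}(36) − f^{(3)}(4)] = −1/720 × (77760.0 − 960.000) = -106.667.
Running total after k=2: 3.93730e+08.
k=3: B_{6}/(6)! × [f^{(5)}(36) − f^{(5)}(4)] = 1/30240 × (120.000 − 120.000) = 0.00000.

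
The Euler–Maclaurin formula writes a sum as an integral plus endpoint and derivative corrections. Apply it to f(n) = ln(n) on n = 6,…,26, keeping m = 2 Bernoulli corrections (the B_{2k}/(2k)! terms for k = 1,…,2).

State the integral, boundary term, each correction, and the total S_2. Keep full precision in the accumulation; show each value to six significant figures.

S_2 ≈ 56.4742

Integral: ∫_6^26 ln(x) dx = 53.9600.
Endpoint term: (f(6) + f(26))/2 = (1.79176 + 3.25810)/2 = 2.52493.
Integral + boundary = 56.4849.
k=1: B_{2}/(2)! × [f^{(1)}(26) − f^{(1)}(6)] = 1/12 × (0.0384615 − 0.166667) = -0.0106838.
After k=1: 56.4742.
k=2: B_{4}/(4)! × [f^{(3)}(26) − f^{(3)}(6)] = −1/720 × (0.000113792 − 0.00925926) = 1.27020e-05.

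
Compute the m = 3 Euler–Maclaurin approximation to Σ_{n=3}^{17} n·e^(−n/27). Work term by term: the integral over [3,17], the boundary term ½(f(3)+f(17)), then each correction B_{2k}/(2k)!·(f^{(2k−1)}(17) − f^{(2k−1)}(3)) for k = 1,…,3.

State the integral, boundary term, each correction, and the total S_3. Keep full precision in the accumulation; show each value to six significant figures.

S_3 ≈ 97.6875

Integral: ∫_3^17 x·e^(−x/27) dx = 91.8664.
Boundary: ½(f(3) + f(17)) = ½(2.68452 + 9.05741) = 5.87097.
Running total after boundary: 97.7374.
Order-1 term: 1/12 · (0.197329 − 0.795413) = -0.0498403.
Partial sum through k=1: 97.6875.
Order-2 term: −1/720 · (0.00173238 − 0.00354608) = 2.51902e-06.
Partial sum through k=2: 97.6875.
Order-3 term: 1/30240 · (4.38146e-06 − 8.23190e-06) = -1.27330e-10.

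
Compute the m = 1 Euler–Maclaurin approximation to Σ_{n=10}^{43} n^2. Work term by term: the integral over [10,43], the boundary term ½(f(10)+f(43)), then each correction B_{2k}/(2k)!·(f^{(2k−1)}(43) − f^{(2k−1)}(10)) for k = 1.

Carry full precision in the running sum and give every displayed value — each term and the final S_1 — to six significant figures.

S_1 ≈ 27149.0

Integral: ∫_10^43 x^2 dx = 26169.0.
½[f(10) + f(43)] = ½[100.000 + 1849.00] = 974.500.
Running total after boundary: 27143.5.
Correction k=1: B_{2}/2! · (f^{(1)}(43) − f^{(1)}(10)) = 1/12 · (86.0000 − 20.0000) = 5.50000.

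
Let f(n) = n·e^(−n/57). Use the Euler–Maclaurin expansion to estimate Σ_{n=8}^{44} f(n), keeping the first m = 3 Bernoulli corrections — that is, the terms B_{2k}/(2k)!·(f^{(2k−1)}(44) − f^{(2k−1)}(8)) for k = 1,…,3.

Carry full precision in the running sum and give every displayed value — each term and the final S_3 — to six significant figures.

∫_8^44 x·e^(−x/57) dx evaluates to 559.415.
Boundary: ½(f(8) + f(44)) = ½(6.95243 + 20.3333) = 13.6429.
Running total after boundary: 573.058.
Correction k=1: B_{2}/2! · (f^{(1)}(44) − f^{(1)}(8)) = 1/12 · (0.105396 − 0.747081) = -0.0534737.
Running total after k=1: 573.005.
Correction k=2: B_{4}/4! · (f^{(3)}(44) − f^{(3)}(8)) = −1/720 · (0.000316909 − 0.000764908) = 6.22222e-07.
Running total after k=2: 573.005.
Correction k=3: B_{6}/6! · (f^{(5)}(44) − f^{(5)}(8)) = 1/30240 · (1.85096e-07 − 4.00085e-07) = -7.10940e-12.

S_3 ≈ 573.005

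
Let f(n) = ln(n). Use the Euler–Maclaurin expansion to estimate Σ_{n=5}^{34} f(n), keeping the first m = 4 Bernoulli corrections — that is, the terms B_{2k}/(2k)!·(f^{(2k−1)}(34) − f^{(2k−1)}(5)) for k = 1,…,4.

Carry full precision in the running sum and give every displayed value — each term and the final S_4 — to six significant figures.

S_4 ≈ 85.4028

Integral: ∫_5^34 ln(x) dx = 82.8491.
Boundary: ½(f(5) + f(34)) = ½(1.60944 + 3.52636) = 2.56790.
So far: 85.4170.
k=1: B_{2}/(2)! × [f^{(1)}(34) − f^{(1)}(5)] = 1/12 × (0.0294118 − 0.200000) = -0.0142157.
Running total after k=1: 85.4028.
k=2: B_{4}/(4)! × [f^{(3)}(34) − f^{(3)}(5)] = −1/720 × (5.08854e-05 − 0.0160000) = 2.21515e-05.
Running total after k=2: 85.4028.
k=3: B_{6}/(6)! × [f^{(5)}(34) − f^{(5)}(5)] = 1/30240 × (5.28222e-07 − 0.00768000) = -2.53951e-07.
Running total after k=3: 85.4028.
k=4: B_{8}/(8)! × [f^{(7)}(34) − f^{(7)}(5)] = −1/1209600 × (1.37082e-08 − 0.00921600) = 7.61904e-09.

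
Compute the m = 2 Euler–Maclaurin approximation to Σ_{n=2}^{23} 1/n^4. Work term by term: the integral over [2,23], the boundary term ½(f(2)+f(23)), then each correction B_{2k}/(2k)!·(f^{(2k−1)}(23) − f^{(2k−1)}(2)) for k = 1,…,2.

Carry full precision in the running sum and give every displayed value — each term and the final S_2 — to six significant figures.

S_2 ≈ 0.0820056

∫_2^23 1/x^4 dx evaluates to 0.0416393.
½[f(2) + f(23)] = ½[0.0625000 + 3.57346e-06] = 0.0312518.
So far: 0.0728911.
k=1: B_{2}/(2)! × [f^{(1)}(23) − f^{(1)}(2)] = 1/12 × (-6.21471e-07 − (-0.125000)) = 0.0104166.
Partial sum through k=1: 0.0833077.
k=2: B_{4}/(4)! × [f^{(3)}(23) − f^{(3)}(2)] = −1/720 × (-3.52441e-08 − (-0.937500)) = -0.00130208.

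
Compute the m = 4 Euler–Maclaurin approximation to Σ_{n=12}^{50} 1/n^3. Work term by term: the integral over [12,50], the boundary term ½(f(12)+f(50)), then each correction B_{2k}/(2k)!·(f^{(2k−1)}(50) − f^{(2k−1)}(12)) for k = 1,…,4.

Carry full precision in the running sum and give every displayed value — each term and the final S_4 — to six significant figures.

S_4 ≈ 0.00357756

Integral: ∫_12^50 1/x^3 dx = 0.00327222.
Boundary: ½(f(12) + f(50)) = ½(0.000578704 + 8.00000e-06) = 0.000293352.
So far: 0.00356557.
Order-1 term: 1/12 · (-4.80000e-07 − (-0.000144676)) = 1.20163e-05.
Partial sum through k=1: 0.00357759.
Order-2 term: −1/720 · (-3.84000e-09 − (-2.00939e-05)) = -2.79028e-08.
Partial sum through k=2: 0.00357756.
Order-3 term: 1/30240 · (-6.45120e-11 − (-5.86071e-06)) = 1.93805e-10.
Partial sum through k=3: 0.00357756.
Order-4 term: −1/1209600 · (-1.85795e-12 − (-2.93036e-06)) = -2.42258e-12.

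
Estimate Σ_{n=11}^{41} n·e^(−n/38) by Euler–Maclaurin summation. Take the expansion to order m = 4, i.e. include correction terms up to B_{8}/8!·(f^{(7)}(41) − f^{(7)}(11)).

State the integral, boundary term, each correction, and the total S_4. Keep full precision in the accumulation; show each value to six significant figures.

∫_11^41 x·e^(−x/38) dx evaluates to 373.461.
½[f(11) + f(41)] = ½[8.23523 + 13.9381] = 11.0867.
Integral + boundary = 384.547.
Correction k=1: B_{2}/2! · (f^{(1)}(41) − f^{(1)}(11)) = 1/12 · (-0.0268384 − 0.531941) = -0.0465649.
Partial sum through k=1: 384.501.
Correction k=2: B_{4}/4! · (f^{(3)}(41) − f^{(3)}(11)) = −1/720 · (0.000452263 − 0.00140530) = 1.32366e-06.
Partial sum through k=2: 384.501.
Correction k=3: B_{6}/6! · (f^{(5)}(41) − f^{(5)}(11)) = 1/30240 · (6.39275e-07 − 1.69129e-06) = -3.47889e-11.
Partial sum through k=3: 384.501.
Correction k=4: B_{8}/8! · (f^{(7)}(41) − f^{(7)}(11)) = −1/1209600 · (6.68523e-10 − 1.66855e-09) = 8.26738e-16.

S_4 ≈ 384.501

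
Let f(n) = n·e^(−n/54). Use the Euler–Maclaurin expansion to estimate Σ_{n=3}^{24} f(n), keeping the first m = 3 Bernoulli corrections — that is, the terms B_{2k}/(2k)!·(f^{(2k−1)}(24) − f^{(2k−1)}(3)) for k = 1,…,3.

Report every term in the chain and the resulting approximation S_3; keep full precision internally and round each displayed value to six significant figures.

S_3 ≈ 220.080

∫_3^24 x·e^(−x/54) dx evaluates to 211.011.
Endpoint term: (f(3) + f(24))/2 = (2.83788 + 15.3883)/2 = 9.11310.
So far: 220.125.
k=1: B_{2}/(2)! × [f^{(1)}(24) − f^{(1)}(3)] = 1/12 × (0.356211 − 0.893406) = -0.0447662.
Partial sum through k=1: 220.080.
k=2: B_{4}/(4)! × [f^{(3)}(24) − f^{(3)}(3)] = −1/720 × (0.000561925 − 0.000955187) = 5.46198e-07.
Partial sum through k=2: 220.080.
k=3: B_{6}/(6)! × [f^{(5)}(24) − f^{(5)}(3)] = 1/30240 × (3.43516e-07 − 5.50066e-07) = -6.83038e-12.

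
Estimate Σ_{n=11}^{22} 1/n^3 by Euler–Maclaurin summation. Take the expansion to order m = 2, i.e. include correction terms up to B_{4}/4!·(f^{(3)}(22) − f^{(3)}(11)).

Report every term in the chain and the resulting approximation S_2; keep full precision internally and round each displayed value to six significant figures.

∫_11^22 1/x^3 dx evaluates to 0.00309917.
Boundary: ½(f(11) + f(22)) = ½(0.000751315 + 9.39144e-05) = 0.000422615.
So far: 0.00352179.
k=1: B_{2}/(2)! × [f^{(1)}(22) − f^{(1)}(11)] = 1/12 × (-1.28065e-05 − (-0.000204904)) = 1.60081e-05.
Running total after k=1: 0.00353780.
k=2: B_{4}/(4)! × [f^{(3)}(22) − f^{(3)}(11)] = −1/720 × (-5.29194e-07 − (-3.38684e-05)) = -4.63045e-08.

S_2 ≈ 0.00353775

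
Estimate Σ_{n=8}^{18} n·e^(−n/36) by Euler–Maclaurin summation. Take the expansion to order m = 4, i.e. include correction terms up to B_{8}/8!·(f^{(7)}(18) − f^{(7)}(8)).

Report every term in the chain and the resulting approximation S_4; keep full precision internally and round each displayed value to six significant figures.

S_4 ≈ 97.9075

Integral: ∫_8^18 x·e^(−x/36) dx = 89.2724.
Boundary: ½(f(8) + f(18)) = ½(6.40590 + 10.9176) = 8.66173.
So far: 97.9342.
k=1: B_{2}/(2)! × [f^{(1)}(18) − f^{(1)}(8)] = 1/12 × (0.303265 − 0.622796) = -0.0266275.
Partial sum through k=1: 97.9075.
k=2: B_{4}/(4)! × [f^{(3)}(18) − f^{(3)}(8)] = −1/720 × (0.00117001 − 0.00171626) = 7.58685e-07.
Partial sum through k=2: 97.9075.
k=3: B_{6}/(6)! × [f^{(5)}(18) − f^{(5)}(8)] = 1/30240 × (1.62501e-06 − 2.27775e-06) = -2.15854e-11.
Partial sum through k=3: 97.9075.
k=4: B_{8}/(8)! × [f^{(7)}(18) − f^{(7)}(8)] = −1/1209600 × (1.81114e-09 − 2.49323e-09) = 5.63901e-16.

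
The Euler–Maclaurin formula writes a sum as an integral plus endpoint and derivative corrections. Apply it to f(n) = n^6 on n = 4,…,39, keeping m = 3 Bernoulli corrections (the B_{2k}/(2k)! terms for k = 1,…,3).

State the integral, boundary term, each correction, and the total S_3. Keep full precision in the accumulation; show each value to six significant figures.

S_3 ≈ 2.14089e+10

∫_4^39 x^6 dx evaluates to 1.96044e+10.
½[f(4) + f(39)] = ½[4096.00 + 3.51874e+09] = 1.75937e+09.
Integral + boundary = 2.13638e+10.
Order-1 term: 1/12 · (5.41345e+08 − 6144.00) = 4.51116e+07.
Partial sum through k=1: 2.14089e+10.
Order-2 term: −1/720 · (7.11828e+06 − 7680.00) = -9875.83.
Partial sum through k=2: 2.14089e+10.
Order-3 term: 1/30240 · (28080.0 − 2880.00) = 0.833333.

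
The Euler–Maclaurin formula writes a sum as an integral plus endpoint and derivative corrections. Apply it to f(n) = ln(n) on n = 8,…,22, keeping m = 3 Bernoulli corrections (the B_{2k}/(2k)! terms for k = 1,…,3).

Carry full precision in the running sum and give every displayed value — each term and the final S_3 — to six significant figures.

∫_8^22 ln(x) dx evaluates to 37.3674.
Endpoint term: (f(8) + f(22))/2 = (2.07944 + 3.09104)/2 = 2.58524.
So far: 39.9526.
k=1: B_{2}/(2)! × [f^{(1)}(22) − f^{(1)}(8)] = 1/12 × (0.0454545 − 0.125000) = -0.00662879.
Partial sum through k=1: 39.9460.
k=2: B_{4}/(4)! × [f^{(3)}(22) − f^{(3)}(8)] = −1/720 × (0.000187829 − 0.00390625) = 5.16447e-06.
Partial sum through k=2: 39.9460.
k=3: B_{6}/(6)! × [f^{(5)}(22) − f^{(5)}(8)] = 1/30240 × (4.65691e-06 − 0.000732422) = -2.40663e-08.

S_3 ≈ 39.9460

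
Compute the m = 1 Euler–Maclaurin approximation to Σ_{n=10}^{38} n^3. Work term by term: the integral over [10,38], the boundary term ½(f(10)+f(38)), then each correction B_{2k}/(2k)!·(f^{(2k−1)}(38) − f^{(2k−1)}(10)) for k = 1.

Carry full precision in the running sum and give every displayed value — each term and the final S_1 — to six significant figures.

Integral: ∫_10^38 x^3 dx = 518784.
Boundary: ½(f(10) + f(38)) = ½(1000.00 + 54872.0) = 27936.0.
Running total after boundary: 546720.
Order-1 term: 1/12 · (4332.00 − 300.000) = 336.000.

S_1 ≈ 547056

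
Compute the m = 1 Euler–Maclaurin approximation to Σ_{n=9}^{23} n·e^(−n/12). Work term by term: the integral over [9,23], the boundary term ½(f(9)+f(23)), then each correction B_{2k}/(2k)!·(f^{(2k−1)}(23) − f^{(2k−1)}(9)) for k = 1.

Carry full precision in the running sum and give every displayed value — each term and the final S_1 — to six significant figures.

∫_9^23 x·e^(−x/12) dx evaluates to 57.2559.
½[f(9) + f(23)] = ½[4.25130 + 3.38322] = 3.81726.
So far: 61.0731.
k=1: B_{2}/(2)! × [f^{(1)}(23) − f^{(1)}(9)] = 1/12 × (-0.134838 − 0.118092) = -0.0210775.

S_1 ≈ 61.0520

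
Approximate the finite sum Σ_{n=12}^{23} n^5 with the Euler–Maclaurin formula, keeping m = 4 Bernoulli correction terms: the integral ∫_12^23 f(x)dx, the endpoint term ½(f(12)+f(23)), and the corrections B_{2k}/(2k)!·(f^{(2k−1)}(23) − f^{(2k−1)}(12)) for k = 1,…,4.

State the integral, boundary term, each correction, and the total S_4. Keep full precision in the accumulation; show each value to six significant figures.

S_4 ≈ 2.76255e+07

∫_12^23 x^5 dx evaluates to 2.41750e+07.
½[f(12) + f(23)] = ½[248832 + 6.43634e+06] = 3.34259e+06.
So far: 2.75176e+07.
k=1: B_{2}/(2)! × [f^{(1)}(23) − f^{(1)}(12)] = 1/12 × (1.39920e+06 − 103680) = 107960.
After k=1: 2.76255e+07.
k=2: B_{4}/(4)! × [f^{(3)}(23) − f^{(3)}(12)] = −1/720 × (31740.0 − 8640.00) = -32.0833.
After k=2: 2.76255e+07.
k=3: B_{6}/(6)! × [f^{(5)}(23) − f^{(5)}(12)] = 1/30240 × (120.000 − 120.000) = 0.00000.
After k=3: 2.76255e+07.
k=4: B_{8}/(8)! × [f^{(7)}(23) − f^{(7)}(12)] = −1/1209600 × (0.00000 − 0.00000) = 0.00000.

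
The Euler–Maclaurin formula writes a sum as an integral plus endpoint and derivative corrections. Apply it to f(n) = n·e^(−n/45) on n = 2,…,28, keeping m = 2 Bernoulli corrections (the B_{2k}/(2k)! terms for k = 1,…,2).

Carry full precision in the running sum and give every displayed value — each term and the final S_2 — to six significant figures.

S_2 ≈ 268.245

Integral: ∫_2^28 x·e^(−x/45) dx = 259.833.
½[f(2) + f(28)] = ½[1.91306 + 15.0290] = 8.47103.
Running total after boundary: 268.304.
k=1: B_{2}/(2)! × [f^{(1)}(28) − f^{(1)}(2)] = 1/12 × (0.202772 − 0.914016) = -0.0592703.
Running total after k=1: 268.245.
k=2: B_{4}/(4)! × [f^{(3)}(28) − f^{(3)}(2)] = −1/720 × (0.000630258 − 0.00139609) = 1.06365e-06.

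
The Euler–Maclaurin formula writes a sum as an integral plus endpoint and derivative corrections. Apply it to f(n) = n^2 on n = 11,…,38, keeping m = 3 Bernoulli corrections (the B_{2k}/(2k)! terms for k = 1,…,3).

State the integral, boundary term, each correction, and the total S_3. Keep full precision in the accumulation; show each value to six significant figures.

S_3 ≈ 18634.0

∫_11^38 x^2 dx evaluates to 17847.0.
½[f(11) + f(38)] = ½[121.000 + 1444.00] = 782.500.
Integral + boundary = 18629.5.
Correction k=1: B_{2}/2! · (f^{(1)}(38) − f^{(1)}(11)) = 1/12 · (76.0000 − 22.0000) = 4.50000.
Partial sum through k=1: 18634.0.
Correction k=2: B_{4}/4! · (f^{(3)}(38) − f^{(3)}(11)) = −1/720 · (0.00000 − 0.00000) = 0.00000.
Partial sum through k=2: 18634.0.
Correction k=3: B_{6}/6! · (f^{(5)}(38) − f^{(5)}(11)) = 1/30240 · (0.00000 − 0.00000) = 0.00000.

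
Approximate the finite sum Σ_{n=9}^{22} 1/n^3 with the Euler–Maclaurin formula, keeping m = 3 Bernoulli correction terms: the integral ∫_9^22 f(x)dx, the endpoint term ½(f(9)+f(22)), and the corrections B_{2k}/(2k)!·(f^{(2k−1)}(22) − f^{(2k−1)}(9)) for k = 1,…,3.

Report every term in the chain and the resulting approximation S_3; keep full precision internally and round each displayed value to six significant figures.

Integral: ∫_9^22 1/x^3 dx = 0.00513978.
Boundary: ½(f(9) + f(22)) = ½(0.00137174 + 9.39144e-05) = 0.000732828.
So far: 0.00587261.
Order-1 term: 1/12 · (-1.28065e-05 − (-0.000457247)) = 3.70367e-05.
Partial sum through k=1: 0.00590965.
Order-2 term: −1/720 · (-5.29194e-07 − (-0.000112901)) = -1.56071e-07.
Partial sum through k=2: 0.00590949.
Order-3 term: 1/30240 · (-4.59218e-08 − (-5.85410e-05)) = 1.93436e-09.

S_3 ≈ 0.00590949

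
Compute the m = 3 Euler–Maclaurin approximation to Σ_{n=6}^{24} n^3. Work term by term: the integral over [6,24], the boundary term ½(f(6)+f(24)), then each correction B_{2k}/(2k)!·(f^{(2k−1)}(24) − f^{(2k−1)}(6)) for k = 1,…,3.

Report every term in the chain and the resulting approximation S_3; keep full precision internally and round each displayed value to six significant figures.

The integral term ∫_6^24 x^3 dx = 82620.0.
½[f(6) + f(24)] = ½[216.000 + 13824.0] = 7020.00.
So far: 89640.0.
Order-1 term: 1/12 · (1728.00 − 108.000) = 135.000.
Partial sum through k=1: 89775.0.
Order-2 term: −1/720 · (6.00000 − 6.00000) = 0.00000.
Partial sum through k=2: 89775.0.
Order-3 term: 1/30240 · (0.00000 − 0.00000) = 0.00000.

S_3 ≈ 89775.0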